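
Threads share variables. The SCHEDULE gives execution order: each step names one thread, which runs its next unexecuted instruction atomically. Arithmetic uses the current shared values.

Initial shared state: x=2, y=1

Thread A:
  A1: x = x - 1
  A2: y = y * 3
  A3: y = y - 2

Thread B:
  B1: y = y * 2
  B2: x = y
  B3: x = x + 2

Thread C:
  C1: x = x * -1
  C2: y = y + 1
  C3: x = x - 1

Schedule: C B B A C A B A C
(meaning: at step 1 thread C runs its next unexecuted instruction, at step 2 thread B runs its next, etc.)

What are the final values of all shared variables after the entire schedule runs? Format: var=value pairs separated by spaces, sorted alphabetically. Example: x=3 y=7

Answer: x=2 y=7

Derivation:
Step 1: thread C executes C1 (x = x * -1). Shared: x=-2 y=1. PCs: A@0 B@0 C@1
Step 2: thread B executes B1 (y = y * 2). Shared: x=-2 y=2. PCs: A@0 B@1 C@1
Step 3: thread B executes B2 (x = y). Shared: x=2 y=2. PCs: A@0 B@2 C@1
Step 4: thread A executes A1 (x = x - 1). Shared: x=1 y=2. PCs: A@1 B@2 C@1
Step 5: thread C executes C2 (y = y + 1). Shared: x=1 y=3. PCs: A@1 B@2 C@2
Step 6: thread A executes A2 (y = y * 3). Shared: x=1 y=9. PCs: A@2 B@2 C@2
Step 7: thread B executes B3 (x = x + 2). Shared: x=3 y=9. PCs: A@2 B@3 C@2
Step 8: thread A executes A3 (y = y - 2). Shared: x=3 y=7. PCs: A@3 B@3 C@2
Step 9: thread C executes C3 (x = x - 1). Shared: x=2 y=7. PCs: A@3 B@3 C@3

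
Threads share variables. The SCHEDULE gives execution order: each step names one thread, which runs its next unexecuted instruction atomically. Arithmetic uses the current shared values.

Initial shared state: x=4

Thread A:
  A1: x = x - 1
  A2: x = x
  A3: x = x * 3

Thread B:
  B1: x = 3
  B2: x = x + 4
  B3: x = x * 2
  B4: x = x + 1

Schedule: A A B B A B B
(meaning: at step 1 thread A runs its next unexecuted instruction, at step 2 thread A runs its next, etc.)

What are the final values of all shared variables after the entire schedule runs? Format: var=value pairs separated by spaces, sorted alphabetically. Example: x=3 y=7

Answer: x=43

Derivation:
Step 1: thread A executes A1 (x = x - 1). Shared: x=3. PCs: A@1 B@0
Step 2: thread A executes A2 (x = x). Shared: x=3. PCs: A@2 B@0
Step 3: thread B executes B1 (x = 3). Shared: x=3. PCs: A@2 B@1
Step 4: thread B executes B2 (x = x + 4). Shared: x=7. PCs: A@2 B@2
Step 5: thread A executes A3 (x = x * 3). Shared: x=21. PCs: A@3 B@2
Step 6: thread B executes B3 (x = x * 2). Shared: x=42. PCs: A@3 B@3
Step 7: thread B executes B4 (x = x + 1). Shared: x=43. PCs: A@3 B@4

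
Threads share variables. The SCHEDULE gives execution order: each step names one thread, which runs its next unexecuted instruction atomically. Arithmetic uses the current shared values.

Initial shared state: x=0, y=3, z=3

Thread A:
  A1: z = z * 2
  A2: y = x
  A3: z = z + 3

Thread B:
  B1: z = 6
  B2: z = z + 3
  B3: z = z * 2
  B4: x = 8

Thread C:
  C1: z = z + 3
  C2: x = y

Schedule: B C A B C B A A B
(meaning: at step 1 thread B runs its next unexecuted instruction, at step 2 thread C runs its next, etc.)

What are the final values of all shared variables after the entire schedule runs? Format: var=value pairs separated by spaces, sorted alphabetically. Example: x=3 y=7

Answer: x=8 y=3 z=45

Derivation:
Step 1: thread B executes B1 (z = 6). Shared: x=0 y=3 z=6. PCs: A@0 B@1 C@0
Step 2: thread C executes C1 (z = z + 3). Shared: x=0 y=3 z=9. PCs: A@0 B@1 C@1
Step 3: thread A executes A1 (z = z * 2). Shared: x=0 y=3 z=18. PCs: A@1 B@1 C@1
Step 4: thread B executes B2 (z = z + 3). Shared: x=0 y=3 z=21. PCs: A@1 B@2 C@1
Step 5: thread C executes C2 (x = y). Shared: x=3 y=3 z=21. PCs: A@1 B@2 C@2
Step 6: thread B executes B3 (z = z * 2). Shared: x=3 y=3 z=42. PCs: A@1 B@3 C@2
Step 7: thread A executes A2 (y = x). Shared: x=3 y=3 z=42. PCs: A@2 B@3 C@2
Step 8: thread A executes A3 (z = z + 3). Shared: x=3 y=3 z=45. PCs: A@3 B@3 C@2
Step 9: thread B executes B4 (x = 8). Shared: x=8 y=3 z=45. PCs: A@3 B@4 C@2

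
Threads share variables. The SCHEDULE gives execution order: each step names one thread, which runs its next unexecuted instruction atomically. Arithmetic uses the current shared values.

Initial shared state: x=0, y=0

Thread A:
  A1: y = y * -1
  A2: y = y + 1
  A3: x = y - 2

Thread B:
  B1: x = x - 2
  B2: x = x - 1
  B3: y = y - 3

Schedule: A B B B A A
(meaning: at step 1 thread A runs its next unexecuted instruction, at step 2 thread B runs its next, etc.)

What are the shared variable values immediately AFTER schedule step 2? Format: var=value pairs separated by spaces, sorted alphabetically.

Step 1: thread A executes A1 (y = y * -1). Shared: x=0 y=0. PCs: A@1 B@0
Step 2: thread B executes B1 (x = x - 2). Shared: x=-2 y=0. PCs: A@1 B@1

Answer: x=-2 y=0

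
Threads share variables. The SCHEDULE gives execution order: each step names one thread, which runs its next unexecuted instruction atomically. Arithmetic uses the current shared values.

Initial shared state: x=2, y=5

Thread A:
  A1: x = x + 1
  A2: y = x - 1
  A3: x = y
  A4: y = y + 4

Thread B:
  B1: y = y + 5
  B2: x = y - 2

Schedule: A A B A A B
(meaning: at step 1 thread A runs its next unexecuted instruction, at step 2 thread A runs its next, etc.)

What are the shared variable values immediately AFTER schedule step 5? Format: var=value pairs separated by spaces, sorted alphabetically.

Step 1: thread A executes A1 (x = x + 1). Shared: x=3 y=5. PCs: A@1 B@0
Step 2: thread A executes A2 (y = x - 1). Shared: x=3 y=2. PCs: A@2 B@0
Step 3: thread B executes B1 (y = y + 5). Shared: x=3 y=7. PCs: A@2 B@1
Step 4: thread A executes A3 (x = y). Shared: x=7 y=7. PCs: A@3 B@1
Step 5: thread A executes A4 (y = y + 4). Shared: x=7 y=11. PCs: A@4 B@1

Answer: x=7 y=11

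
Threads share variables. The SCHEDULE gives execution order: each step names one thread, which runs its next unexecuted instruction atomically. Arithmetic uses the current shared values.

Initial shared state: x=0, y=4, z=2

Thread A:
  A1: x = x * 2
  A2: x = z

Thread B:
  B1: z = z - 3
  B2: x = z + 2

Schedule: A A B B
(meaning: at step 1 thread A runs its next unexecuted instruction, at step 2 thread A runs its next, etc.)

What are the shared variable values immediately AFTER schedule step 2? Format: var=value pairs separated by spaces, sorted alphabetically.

Answer: x=2 y=4 z=2

Derivation:
Step 1: thread A executes A1 (x = x * 2). Shared: x=0 y=4 z=2. PCs: A@1 B@0
Step 2: thread A executes A2 (x = z). Shared: x=2 y=4 z=2. PCs: A@2 B@0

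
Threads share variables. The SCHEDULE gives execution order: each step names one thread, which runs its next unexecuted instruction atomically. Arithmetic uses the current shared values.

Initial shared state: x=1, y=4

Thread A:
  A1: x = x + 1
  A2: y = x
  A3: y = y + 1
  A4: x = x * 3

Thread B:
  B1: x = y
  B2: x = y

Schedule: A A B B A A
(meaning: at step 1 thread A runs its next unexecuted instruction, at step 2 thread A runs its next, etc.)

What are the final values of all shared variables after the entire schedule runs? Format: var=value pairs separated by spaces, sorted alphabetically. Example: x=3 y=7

Step 1: thread A executes A1 (x = x + 1). Shared: x=2 y=4. PCs: A@1 B@0
Step 2: thread A executes A2 (y = x). Shared: x=2 y=2. PCs: A@2 B@0
Step 3: thread B executes B1 (x = y). Shared: x=2 y=2. PCs: A@2 B@1
Step 4: thread B executes B2 (x = y). Shared: x=2 y=2. PCs: A@2 B@2
Step 5: thread A executes A3 (y = y + 1). Shared: x=2 y=3. PCs: A@3 B@2
Step 6: thread A executes A4 (x = x * 3). Shared: x=6 y=3. PCs: A@4 B@2

Answer: x=6 y=3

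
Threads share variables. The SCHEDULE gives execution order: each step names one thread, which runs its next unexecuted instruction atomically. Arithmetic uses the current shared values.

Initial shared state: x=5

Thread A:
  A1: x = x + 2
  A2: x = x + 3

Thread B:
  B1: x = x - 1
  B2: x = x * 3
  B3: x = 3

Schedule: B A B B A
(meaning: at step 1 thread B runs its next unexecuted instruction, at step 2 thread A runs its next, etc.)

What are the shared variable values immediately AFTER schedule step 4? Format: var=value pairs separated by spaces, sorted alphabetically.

Step 1: thread B executes B1 (x = x - 1). Shared: x=4. PCs: A@0 B@1
Step 2: thread A executes A1 (x = x + 2). Shared: x=6. PCs: A@1 B@1
Step 3: thread B executes B2 (x = x * 3). Shared: x=18. PCs: A@1 B@2
Step 4: thread B executes B3 (x = 3). Shared: x=3. PCs: A@1 B@3

Answer: x=3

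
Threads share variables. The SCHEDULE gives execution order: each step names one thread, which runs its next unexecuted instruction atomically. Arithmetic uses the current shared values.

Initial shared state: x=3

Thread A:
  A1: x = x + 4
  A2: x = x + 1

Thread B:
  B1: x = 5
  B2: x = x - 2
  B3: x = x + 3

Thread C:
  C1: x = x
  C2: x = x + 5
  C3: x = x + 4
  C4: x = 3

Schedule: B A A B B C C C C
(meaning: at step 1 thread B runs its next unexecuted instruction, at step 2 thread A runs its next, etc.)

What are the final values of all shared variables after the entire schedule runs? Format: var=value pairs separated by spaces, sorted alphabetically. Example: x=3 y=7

Step 1: thread B executes B1 (x = 5). Shared: x=5. PCs: A@0 B@1 C@0
Step 2: thread A executes A1 (x = x + 4). Shared: x=9. PCs: A@1 B@1 C@0
Step 3: thread A executes A2 (x = x + 1). Shared: x=10. PCs: A@2 B@1 C@0
Step 4: thread B executes B2 (x = x - 2). Shared: x=8. PCs: A@2 B@2 C@0
Step 5: thread B executes B3 (x = x + 3). Shared: x=11. PCs: A@2 B@3 C@0
Step 6: thread C executes C1 (x = x). Shared: x=11. PCs: A@2 B@3 C@1
Step 7: thread C executes C2 (x = x + 5). Shared: x=16. PCs: A@2 B@3 C@2
Step 8: thread C executes C3 (x = x + 4). Shared: x=20. PCs: A@2 B@3 C@3
Step 9: thread C executes C4 (x = 3). Shared: x=3. PCs: A@2 B@3 C@4

Answer: x=3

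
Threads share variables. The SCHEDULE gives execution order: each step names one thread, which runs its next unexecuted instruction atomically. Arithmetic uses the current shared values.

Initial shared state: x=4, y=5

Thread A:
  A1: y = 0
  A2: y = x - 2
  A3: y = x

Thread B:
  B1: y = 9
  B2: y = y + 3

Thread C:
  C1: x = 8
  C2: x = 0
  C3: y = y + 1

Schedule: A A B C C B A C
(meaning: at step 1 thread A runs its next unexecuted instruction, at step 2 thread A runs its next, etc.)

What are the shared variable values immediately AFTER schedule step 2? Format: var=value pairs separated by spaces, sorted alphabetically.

Step 1: thread A executes A1 (y = 0). Shared: x=4 y=0. PCs: A@1 B@0 C@0
Step 2: thread A executes A2 (y = x - 2). Shared: x=4 y=2. PCs: A@2 B@0 C@0

Answer: x=4 y=2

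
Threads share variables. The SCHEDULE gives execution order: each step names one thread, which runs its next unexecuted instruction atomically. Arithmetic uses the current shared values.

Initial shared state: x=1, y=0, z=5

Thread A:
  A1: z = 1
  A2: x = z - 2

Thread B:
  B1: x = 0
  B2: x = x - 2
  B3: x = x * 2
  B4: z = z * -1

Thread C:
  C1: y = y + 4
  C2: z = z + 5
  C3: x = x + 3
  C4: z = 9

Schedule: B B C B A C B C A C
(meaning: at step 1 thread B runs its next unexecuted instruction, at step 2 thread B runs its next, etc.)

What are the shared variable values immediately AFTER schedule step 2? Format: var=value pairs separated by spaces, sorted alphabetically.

Answer: x=-2 y=0 z=5

Derivation:
Step 1: thread B executes B1 (x = 0). Shared: x=0 y=0 z=5. PCs: A@0 B@1 C@0
Step 2: thread B executes B2 (x = x - 2). Shared: x=-2 y=0 z=5. PCs: A@0 B@2 C@0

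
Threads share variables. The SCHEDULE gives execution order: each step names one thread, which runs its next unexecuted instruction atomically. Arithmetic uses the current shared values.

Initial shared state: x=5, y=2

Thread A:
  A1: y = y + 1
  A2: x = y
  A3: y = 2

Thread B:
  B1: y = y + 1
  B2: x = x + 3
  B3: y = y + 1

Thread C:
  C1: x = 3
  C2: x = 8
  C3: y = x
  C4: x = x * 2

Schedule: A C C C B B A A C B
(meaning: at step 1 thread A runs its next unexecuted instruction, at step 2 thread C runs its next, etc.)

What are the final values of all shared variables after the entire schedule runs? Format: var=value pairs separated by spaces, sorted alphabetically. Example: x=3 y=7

Answer: x=18 y=3

Derivation:
Step 1: thread A executes A1 (y = y + 1). Shared: x=5 y=3. PCs: A@1 B@0 C@0
Step 2: thread C executes C1 (x = 3). Shared: x=3 y=3. PCs: A@1 B@0 C@1
Step 3: thread C executes C2 (x = 8). Shared: x=8 y=3. PCs: A@1 B@0 C@2
Step 4: thread C executes C3 (y = x). Shared: x=8 y=8. PCs: A@1 B@0 C@3
Step 5: thread B executes B1 (y = y + 1). Shared: x=8 y=9. PCs: A@1 B@1 C@3
Step 6: thread B executes B2 (x = x + 3). Shared: x=11 y=9. PCs: A@1 B@2 C@3
Step 7: thread A executes A2 (x = y). Shared: x=9 y=9. PCs: A@2 B@2 C@3
Step 8: thread A executes A3 (y = 2). Shared: x=9 y=2. PCs: A@3 B@2 C@3
Step 9: thread C executes C4 (x = x * 2). Shared: x=18 y=2. PCs: A@3 B@2 C@4
Step 10: thread B executes B3 (y = y + 1). Shared: x=18 y=3. PCs: A@3 B@3 C@4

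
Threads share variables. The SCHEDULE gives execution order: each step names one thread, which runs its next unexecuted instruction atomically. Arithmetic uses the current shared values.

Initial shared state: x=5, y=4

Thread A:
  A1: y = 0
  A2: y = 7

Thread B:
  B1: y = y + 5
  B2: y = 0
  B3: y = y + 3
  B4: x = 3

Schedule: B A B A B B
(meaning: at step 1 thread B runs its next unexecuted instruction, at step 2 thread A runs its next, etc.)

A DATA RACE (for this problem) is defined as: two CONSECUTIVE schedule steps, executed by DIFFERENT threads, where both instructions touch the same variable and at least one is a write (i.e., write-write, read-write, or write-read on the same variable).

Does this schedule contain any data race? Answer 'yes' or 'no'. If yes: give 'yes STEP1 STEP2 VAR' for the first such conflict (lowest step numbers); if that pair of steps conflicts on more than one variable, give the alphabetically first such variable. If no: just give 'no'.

Steps 1,2: B(y = y + 5) vs A(y = 0). RACE on y (W-W).
Steps 2,3: A(y = 0) vs B(y = 0). RACE on y (W-W).
Steps 3,4: B(y = 0) vs A(y = 7). RACE on y (W-W).
Steps 4,5: A(y = 7) vs B(y = y + 3). RACE on y (W-W).
Steps 5,6: same thread (B). No race.
First conflict at steps 1,2.

Answer: yes 1 2 y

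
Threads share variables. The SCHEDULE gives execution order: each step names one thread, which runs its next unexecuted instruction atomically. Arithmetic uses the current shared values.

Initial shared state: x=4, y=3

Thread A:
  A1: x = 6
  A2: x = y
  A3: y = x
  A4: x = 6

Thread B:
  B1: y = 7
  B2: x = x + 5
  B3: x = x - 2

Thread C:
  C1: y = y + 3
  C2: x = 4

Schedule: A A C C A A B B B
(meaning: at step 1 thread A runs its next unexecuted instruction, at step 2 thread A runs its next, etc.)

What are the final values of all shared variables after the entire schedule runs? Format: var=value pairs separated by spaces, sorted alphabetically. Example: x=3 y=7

Answer: x=9 y=7

Derivation:
Step 1: thread A executes A1 (x = 6). Shared: x=6 y=3. PCs: A@1 B@0 C@0
Step 2: thread A executes A2 (x = y). Shared: x=3 y=3. PCs: A@2 B@0 C@0
Step 3: thread C executes C1 (y = y + 3). Shared: x=3 y=6. PCs: A@2 B@0 C@1
Step 4: thread C executes C2 (x = 4). Shared: x=4 y=6. PCs: A@2 B@0 C@2
Step 5: thread A executes A3 (y = x). Shared: x=4 y=4. PCs: A@3 B@0 C@2
Step 6: thread A executes A4 (x = 6). Shared: x=6 y=4. PCs: A@4 B@0 C@2
Step 7: thread B executes B1 (y = 7). Shared: x=6 y=7. PCs: A@4 B@1 C@2
Step 8: thread B executes B2 (x = x + 5). Shared: x=11 y=7. PCs: A@4 B@2 C@2
Step 9: thread B executes B3 (x = x - 2). Shared: x=9 y=7. PCs: A@4 B@3 C@2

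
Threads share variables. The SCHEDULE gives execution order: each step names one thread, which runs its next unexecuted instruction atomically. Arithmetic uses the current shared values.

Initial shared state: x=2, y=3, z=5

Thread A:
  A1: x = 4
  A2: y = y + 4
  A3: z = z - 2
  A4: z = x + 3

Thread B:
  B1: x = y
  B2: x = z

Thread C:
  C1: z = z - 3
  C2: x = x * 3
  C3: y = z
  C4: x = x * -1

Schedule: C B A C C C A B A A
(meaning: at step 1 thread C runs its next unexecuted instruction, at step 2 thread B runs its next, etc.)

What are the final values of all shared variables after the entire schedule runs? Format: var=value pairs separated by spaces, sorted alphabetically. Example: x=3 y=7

Step 1: thread C executes C1 (z = z - 3). Shared: x=2 y=3 z=2. PCs: A@0 B@0 C@1
Step 2: thread B executes B1 (x = y). Shared: x=3 y=3 z=2. PCs: A@0 B@1 C@1
Step 3: thread A executes A1 (x = 4). Shared: x=4 y=3 z=2. PCs: A@1 B@1 C@1
Step 4: thread C executes C2 (x = x * 3). Shared: x=12 y=3 z=2. PCs: A@1 B@1 C@2
Step 5: thread C executes C3 (y = z). Shared: x=12 y=2 z=2. PCs: A@1 B@1 C@3
Step 6: thread C executes C4 (x = x * -1). Shared: x=-12 y=2 z=2. PCs: A@1 B@1 C@4
Step 7: thread A executes A2 (y = y + 4). Shared: x=-12 y=6 z=2. PCs: A@2 B@1 C@4
Step 8: thread B executes B2 (x = z). Shared: x=2 y=6 z=2. PCs: A@2 B@2 C@4
Step 9: thread A executes A3 (z = z - 2). Shared: x=2 y=6 z=0. PCs: A@3 B@2 C@4
Step 10: thread A executes A4 (z = x + 3). Shared: x=2 y=6 z=5. PCs: A@4 B@2 C@4

Answer: x=2 y=6 z=5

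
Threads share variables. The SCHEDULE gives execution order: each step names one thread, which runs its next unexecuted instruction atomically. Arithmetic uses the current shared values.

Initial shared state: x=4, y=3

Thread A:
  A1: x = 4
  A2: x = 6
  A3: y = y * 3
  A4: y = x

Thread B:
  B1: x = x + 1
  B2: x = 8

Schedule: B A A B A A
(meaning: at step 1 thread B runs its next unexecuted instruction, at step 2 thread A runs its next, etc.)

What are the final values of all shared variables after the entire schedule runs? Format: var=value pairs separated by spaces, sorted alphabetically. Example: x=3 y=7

Answer: x=8 y=8

Derivation:
Step 1: thread B executes B1 (x = x + 1). Shared: x=5 y=3. PCs: A@0 B@1
Step 2: thread A executes A1 (x = 4). Shared: x=4 y=3. PCs: A@1 B@1
Step 3: thread A executes A2 (x = 6). Shared: x=6 y=3. PCs: A@2 B@1
Step 4: thread B executes B2 (x = 8). Shared: x=8 y=3. PCs: A@2 B@2
Step 5: thread A executes A3 (y = y * 3). Shared: x=8 y=9. PCs: A@3 B@2
Step 6: thread A executes A4 (y = x). Shared: x=8 y=8. PCs: A@4 B@2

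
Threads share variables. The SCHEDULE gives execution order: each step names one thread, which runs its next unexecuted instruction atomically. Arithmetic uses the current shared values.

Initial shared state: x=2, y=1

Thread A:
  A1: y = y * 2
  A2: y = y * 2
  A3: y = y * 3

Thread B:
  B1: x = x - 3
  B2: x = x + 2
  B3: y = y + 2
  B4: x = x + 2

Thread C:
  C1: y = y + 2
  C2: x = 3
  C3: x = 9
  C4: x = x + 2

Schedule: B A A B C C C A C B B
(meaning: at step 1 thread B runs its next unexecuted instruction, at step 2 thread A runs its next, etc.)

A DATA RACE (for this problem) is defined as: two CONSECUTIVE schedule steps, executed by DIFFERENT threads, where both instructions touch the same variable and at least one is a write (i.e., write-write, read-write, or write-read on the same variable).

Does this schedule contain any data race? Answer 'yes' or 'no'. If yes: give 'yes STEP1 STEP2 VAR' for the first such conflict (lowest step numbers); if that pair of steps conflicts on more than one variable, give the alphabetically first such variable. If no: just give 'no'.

Steps 1,2: B(r=x,w=x) vs A(r=y,w=y). No conflict.
Steps 2,3: same thread (A). No race.
Steps 3,4: A(r=y,w=y) vs B(r=x,w=x). No conflict.
Steps 4,5: B(r=x,w=x) vs C(r=y,w=y). No conflict.
Steps 5,6: same thread (C). No race.
Steps 6,7: same thread (C). No race.
Steps 7,8: C(r=-,w=x) vs A(r=y,w=y). No conflict.
Steps 8,9: A(r=y,w=y) vs C(r=x,w=x). No conflict.
Steps 9,10: C(r=x,w=x) vs B(r=y,w=y). No conflict.
Steps 10,11: same thread (B). No race.

Answer: no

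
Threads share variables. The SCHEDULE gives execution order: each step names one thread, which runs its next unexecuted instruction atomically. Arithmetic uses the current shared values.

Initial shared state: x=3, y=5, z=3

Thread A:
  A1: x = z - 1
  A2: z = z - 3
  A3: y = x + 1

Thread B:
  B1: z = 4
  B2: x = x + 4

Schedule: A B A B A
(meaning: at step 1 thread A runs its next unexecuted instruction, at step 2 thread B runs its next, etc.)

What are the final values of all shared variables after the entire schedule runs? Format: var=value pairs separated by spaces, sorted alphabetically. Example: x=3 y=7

Answer: x=6 y=7 z=1

Derivation:
Step 1: thread A executes A1 (x = z - 1). Shared: x=2 y=5 z=3. PCs: A@1 B@0
Step 2: thread B executes B1 (z = 4). Shared: x=2 y=5 z=4. PCs: A@1 B@1
Step 3: thread A executes A2 (z = z - 3). Shared: x=2 y=5 z=1. PCs: A@2 B@1
Step 4: thread B executes B2 (x = x + 4). Shared: x=6 y=5 z=1. PCs: A@2 B@2
Step 5: thread A executes A3 (y = x + 1). Shared: x=6 y=7 z=1. PCs: A@3 B@2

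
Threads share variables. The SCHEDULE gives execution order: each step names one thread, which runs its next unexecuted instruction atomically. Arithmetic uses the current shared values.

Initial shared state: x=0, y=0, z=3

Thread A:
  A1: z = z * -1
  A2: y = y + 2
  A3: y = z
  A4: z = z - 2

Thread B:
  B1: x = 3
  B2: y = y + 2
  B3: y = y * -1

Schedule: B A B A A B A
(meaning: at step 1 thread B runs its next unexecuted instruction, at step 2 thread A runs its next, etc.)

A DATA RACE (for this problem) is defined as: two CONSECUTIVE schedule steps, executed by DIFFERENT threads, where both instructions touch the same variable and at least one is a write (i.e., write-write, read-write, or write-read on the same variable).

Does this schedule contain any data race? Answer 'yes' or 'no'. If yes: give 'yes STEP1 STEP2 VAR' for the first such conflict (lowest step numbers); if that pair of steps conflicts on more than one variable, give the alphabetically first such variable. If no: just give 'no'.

Answer: yes 3 4 y

Derivation:
Steps 1,2: B(r=-,w=x) vs A(r=z,w=z). No conflict.
Steps 2,3: A(r=z,w=z) vs B(r=y,w=y). No conflict.
Steps 3,4: B(y = y + 2) vs A(y = y + 2). RACE on y (W-W).
Steps 4,5: same thread (A). No race.
Steps 5,6: A(y = z) vs B(y = y * -1). RACE on y (W-W).
Steps 6,7: B(r=y,w=y) vs A(r=z,w=z). No conflict.
First conflict at steps 3,4.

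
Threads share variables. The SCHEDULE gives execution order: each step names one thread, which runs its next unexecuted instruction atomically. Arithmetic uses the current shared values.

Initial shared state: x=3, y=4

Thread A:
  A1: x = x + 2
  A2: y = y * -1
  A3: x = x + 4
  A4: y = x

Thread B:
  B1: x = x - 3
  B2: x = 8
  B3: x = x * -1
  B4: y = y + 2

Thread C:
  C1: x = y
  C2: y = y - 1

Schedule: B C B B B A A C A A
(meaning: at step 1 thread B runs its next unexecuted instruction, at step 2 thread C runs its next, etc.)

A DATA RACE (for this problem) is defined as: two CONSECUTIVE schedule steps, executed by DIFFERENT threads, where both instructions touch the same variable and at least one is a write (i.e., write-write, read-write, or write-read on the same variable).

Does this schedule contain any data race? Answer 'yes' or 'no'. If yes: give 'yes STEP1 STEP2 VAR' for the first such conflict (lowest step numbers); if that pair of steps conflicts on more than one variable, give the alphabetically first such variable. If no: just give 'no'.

Answer: yes 1 2 x

Derivation:
Steps 1,2: B(x = x - 3) vs C(x = y). RACE on x (W-W).
Steps 2,3: C(x = y) vs B(x = 8). RACE on x (W-W).
Steps 3,4: same thread (B). No race.
Steps 4,5: same thread (B). No race.
Steps 5,6: B(r=y,w=y) vs A(r=x,w=x). No conflict.
Steps 6,7: same thread (A). No race.
Steps 7,8: A(y = y * -1) vs C(y = y - 1). RACE on y (W-W).
Steps 8,9: C(r=y,w=y) vs A(r=x,w=x). No conflict.
Steps 9,10: same thread (A). No race.
First conflict at steps 1,2.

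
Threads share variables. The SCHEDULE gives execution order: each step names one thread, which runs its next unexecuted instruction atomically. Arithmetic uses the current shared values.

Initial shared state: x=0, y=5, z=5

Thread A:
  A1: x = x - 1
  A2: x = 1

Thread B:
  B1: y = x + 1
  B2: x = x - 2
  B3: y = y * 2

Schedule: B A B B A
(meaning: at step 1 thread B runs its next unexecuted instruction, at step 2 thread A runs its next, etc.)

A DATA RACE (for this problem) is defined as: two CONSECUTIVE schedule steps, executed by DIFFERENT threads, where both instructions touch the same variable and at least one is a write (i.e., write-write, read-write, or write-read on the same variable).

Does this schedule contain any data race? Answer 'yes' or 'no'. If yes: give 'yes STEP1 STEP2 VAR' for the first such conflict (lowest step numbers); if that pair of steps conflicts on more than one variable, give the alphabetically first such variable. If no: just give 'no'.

Answer: yes 1 2 x

Derivation:
Steps 1,2: B(y = x + 1) vs A(x = x - 1). RACE on x (R-W).
Steps 2,3: A(x = x - 1) vs B(x = x - 2). RACE on x (W-W).
Steps 3,4: same thread (B). No race.
Steps 4,5: B(r=y,w=y) vs A(r=-,w=x). No conflict.
First conflict at steps 1,2.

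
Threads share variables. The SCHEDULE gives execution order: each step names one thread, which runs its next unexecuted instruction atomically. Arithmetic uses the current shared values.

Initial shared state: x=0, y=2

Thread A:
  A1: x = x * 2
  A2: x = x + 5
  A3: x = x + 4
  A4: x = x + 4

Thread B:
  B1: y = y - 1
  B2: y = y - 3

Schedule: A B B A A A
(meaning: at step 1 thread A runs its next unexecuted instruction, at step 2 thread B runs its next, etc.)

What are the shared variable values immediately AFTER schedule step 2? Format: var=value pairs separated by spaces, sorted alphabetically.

Step 1: thread A executes A1 (x = x * 2). Shared: x=0 y=2. PCs: A@1 B@0
Step 2: thread B executes B1 (y = y - 1). Shared: x=0 y=1. PCs: A@1 B@1

Answer: x=0 y=1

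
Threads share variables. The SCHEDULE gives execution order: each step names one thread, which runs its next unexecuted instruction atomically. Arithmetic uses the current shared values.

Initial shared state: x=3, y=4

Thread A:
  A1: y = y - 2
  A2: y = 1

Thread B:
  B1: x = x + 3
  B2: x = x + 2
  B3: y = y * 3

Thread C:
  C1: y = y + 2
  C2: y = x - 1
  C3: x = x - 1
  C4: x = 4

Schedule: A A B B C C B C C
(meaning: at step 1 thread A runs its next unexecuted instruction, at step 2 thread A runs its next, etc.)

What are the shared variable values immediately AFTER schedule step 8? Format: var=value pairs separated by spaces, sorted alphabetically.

Answer: x=7 y=21

Derivation:
Step 1: thread A executes A1 (y = y - 2). Shared: x=3 y=2. PCs: A@1 B@0 C@0
Step 2: thread A executes A2 (y = 1). Shared: x=3 y=1. PCs: A@2 B@0 C@0
Step 3: thread B executes B1 (x = x + 3). Shared: x=6 y=1. PCs: A@2 B@1 C@0
Step 4: thread B executes B2 (x = x + 2). Shared: x=8 y=1. PCs: A@2 B@2 C@0
Step 5: thread C executes C1 (y = y + 2). Shared: x=8 y=3. PCs: A@2 B@2 C@1
Step 6: thread C executes C2 (y = x - 1). Shared: x=8 y=7. PCs: A@2 B@2 C@2
Step 7: thread B executes B3 (y = y * 3). Shared: x=8 y=21. PCs: A@2 B@3 C@2
Step 8: thread C executes C3 (x = x - 1). Shared: x=7 y=21. PCs: A@2 B@3 C@3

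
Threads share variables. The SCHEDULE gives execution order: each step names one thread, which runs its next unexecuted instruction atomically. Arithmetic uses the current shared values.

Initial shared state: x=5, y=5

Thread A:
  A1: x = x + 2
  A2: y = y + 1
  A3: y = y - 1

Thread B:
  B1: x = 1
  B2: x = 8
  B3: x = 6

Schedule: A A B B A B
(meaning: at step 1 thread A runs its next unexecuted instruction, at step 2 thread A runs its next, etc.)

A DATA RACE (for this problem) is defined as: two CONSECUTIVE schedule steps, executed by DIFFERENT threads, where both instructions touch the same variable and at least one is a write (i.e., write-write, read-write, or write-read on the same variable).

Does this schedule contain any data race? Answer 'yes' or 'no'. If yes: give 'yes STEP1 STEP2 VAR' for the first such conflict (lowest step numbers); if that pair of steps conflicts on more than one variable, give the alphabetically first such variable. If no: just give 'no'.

Steps 1,2: same thread (A). No race.
Steps 2,3: A(r=y,w=y) vs B(r=-,w=x). No conflict.
Steps 3,4: same thread (B). No race.
Steps 4,5: B(r=-,w=x) vs A(r=y,w=y). No conflict.
Steps 5,6: A(r=y,w=y) vs B(r=-,w=x). No conflict.

Answer: no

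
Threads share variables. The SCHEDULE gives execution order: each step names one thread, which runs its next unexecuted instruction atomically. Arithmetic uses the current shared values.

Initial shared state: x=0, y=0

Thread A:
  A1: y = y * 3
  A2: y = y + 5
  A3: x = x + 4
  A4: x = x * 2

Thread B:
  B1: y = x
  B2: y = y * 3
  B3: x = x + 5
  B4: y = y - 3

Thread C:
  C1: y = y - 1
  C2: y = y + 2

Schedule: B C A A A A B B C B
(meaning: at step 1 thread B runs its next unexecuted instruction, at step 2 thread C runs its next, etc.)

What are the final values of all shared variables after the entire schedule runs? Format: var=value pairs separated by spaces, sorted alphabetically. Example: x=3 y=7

Step 1: thread B executes B1 (y = x). Shared: x=0 y=0. PCs: A@0 B@1 C@0
Step 2: thread C executes C1 (y = y - 1). Shared: x=0 y=-1. PCs: A@0 B@1 C@1
Step 3: thread A executes A1 (y = y * 3). Shared: x=0 y=-3. PCs: A@1 B@1 C@1
Step 4: thread A executes A2 (y = y + 5). Shared: x=0 y=2. PCs: A@2 B@1 C@1
Step 5: thread A executes A3 (x = x + 4). Shared: x=4 y=2. PCs: A@3 B@1 C@1
Step 6: thread A executes A4 (x = x * 2). Shared: x=8 y=2. PCs: A@4 B@1 C@1
Step 7: thread B executes B2 (y = y * 3). Shared: x=8 y=6. PCs: A@4 B@2 C@1
Step 8: thread B executes B3 (x = x + 5). Shared: x=13 y=6. PCs: A@4 B@3 C@1
Step 9: thread C executes C2 (y = y + 2). Shared: x=13 y=8. PCs: A@4 B@3 C@2
Step 10: thread B executes B4 (y = y - 3). Shared: x=13 y=5. PCs: A@4 B@4 C@2

Answer: x=13 y=5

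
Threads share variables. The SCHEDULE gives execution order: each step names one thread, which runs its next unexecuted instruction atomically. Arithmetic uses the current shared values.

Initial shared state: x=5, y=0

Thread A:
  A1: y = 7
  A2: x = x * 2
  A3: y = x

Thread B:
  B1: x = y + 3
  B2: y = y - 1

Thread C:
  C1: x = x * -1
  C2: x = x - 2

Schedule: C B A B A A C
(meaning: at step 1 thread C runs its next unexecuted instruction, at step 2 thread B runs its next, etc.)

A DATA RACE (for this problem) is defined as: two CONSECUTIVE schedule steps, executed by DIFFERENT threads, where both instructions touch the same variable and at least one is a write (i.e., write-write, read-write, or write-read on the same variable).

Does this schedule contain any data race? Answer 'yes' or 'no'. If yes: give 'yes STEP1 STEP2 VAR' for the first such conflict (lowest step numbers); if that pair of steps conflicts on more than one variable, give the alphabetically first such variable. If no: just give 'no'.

Answer: yes 1 2 x

Derivation:
Steps 1,2: C(x = x * -1) vs B(x = y + 3). RACE on x (W-W).
Steps 2,3: B(x = y + 3) vs A(y = 7). RACE on y (R-W).
Steps 3,4: A(y = 7) vs B(y = y - 1). RACE on y (W-W).
Steps 4,5: B(r=y,w=y) vs A(r=x,w=x). No conflict.
Steps 5,6: same thread (A). No race.
Steps 6,7: A(y = x) vs C(x = x - 2). RACE on x (R-W).
First conflict at steps 1,2.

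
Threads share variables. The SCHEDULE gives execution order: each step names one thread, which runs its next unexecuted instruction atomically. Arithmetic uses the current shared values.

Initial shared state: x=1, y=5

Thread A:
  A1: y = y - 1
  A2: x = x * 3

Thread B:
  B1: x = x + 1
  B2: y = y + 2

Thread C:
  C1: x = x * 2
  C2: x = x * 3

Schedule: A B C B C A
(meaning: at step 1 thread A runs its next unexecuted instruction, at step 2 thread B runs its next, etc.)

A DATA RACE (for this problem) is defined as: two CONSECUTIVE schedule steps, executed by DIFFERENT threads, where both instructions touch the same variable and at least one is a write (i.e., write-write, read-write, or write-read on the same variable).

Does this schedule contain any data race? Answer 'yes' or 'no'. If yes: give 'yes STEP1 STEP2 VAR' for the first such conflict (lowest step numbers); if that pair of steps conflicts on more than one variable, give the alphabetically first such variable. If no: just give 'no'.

Steps 1,2: A(r=y,w=y) vs B(r=x,w=x). No conflict.
Steps 2,3: B(x = x + 1) vs C(x = x * 2). RACE on x (W-W).
Steps 3,4: C(r=x,w=x) vs B(r=y,w=y). No conflict.
Steps 4,5: B(r=y,w=y) vs C(r=x,w=x). No conflict.
Steps 5,6: C(x = x * 3) vs A(x = x * 3). RACE on x (W-W).
First conflict at steps 2,3.

Answer: yes 2 3 x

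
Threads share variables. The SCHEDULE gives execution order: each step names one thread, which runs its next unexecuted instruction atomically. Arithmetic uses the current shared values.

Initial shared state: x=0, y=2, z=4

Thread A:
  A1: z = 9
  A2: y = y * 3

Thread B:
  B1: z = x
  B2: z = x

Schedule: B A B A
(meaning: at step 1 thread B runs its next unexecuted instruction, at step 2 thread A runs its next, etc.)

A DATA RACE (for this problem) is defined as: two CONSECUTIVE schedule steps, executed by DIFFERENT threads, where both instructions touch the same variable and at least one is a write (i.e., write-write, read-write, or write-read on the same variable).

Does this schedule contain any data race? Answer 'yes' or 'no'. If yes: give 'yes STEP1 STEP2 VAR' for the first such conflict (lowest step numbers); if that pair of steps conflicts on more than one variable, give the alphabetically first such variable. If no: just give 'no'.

Answer: yes 1 2 z

Derivation:
Steps 1,2: B(z = x) vs A(z = 9). RACE on z (W-W).
Steps 2,3: A(z = 9) vs B(z = x). RACE on z (W-W).
Steps 3,4: B(r=x,w=z) vs A(r=y,w=y). No conflict.
First conflict at steps 1,2.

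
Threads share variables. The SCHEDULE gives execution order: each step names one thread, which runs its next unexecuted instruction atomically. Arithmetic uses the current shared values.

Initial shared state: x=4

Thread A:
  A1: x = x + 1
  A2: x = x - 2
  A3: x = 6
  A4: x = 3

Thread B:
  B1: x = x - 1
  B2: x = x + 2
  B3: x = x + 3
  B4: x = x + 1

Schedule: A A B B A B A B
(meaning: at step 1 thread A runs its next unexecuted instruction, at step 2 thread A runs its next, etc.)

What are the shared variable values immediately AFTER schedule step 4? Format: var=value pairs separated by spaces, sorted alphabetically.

Step 1: thread A executes A1 (x = x + 1). Shared: x=5. PCs: A@1 B@0
Step 2: thread A executes A2 (x = x - 2). Shared: x=3. PCs: A@2 B@0
Step 3: thread B executes B1 (x = x - 1). Shared: x=2. PCs: A@2 B@1
Step 4: thread B executes B2 (x = x + 2). Shared: x=4. PCs: A@2 B@2

Answer: x=4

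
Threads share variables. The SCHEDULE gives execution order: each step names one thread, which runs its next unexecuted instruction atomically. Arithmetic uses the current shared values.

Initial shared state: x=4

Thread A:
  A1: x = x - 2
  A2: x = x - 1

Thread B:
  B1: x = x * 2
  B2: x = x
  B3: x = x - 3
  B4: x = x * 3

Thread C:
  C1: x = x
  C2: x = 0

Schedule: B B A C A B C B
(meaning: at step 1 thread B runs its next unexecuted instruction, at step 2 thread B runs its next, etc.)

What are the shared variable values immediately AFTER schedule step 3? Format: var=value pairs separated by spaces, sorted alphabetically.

Answer: x=6

Derivation:
Step 1: thread B executes B1 (x = x * 2). Shared: x=8. PCs: A@0 B@1 C@0
Step 2: thread B executes B2 (x = x). Shared: x=8. PCs: A@0 B@2 C@0
Step 3: thread A executes A1 (x = x - 2). Shared: x=6. PCs: A@1 B@2 C@0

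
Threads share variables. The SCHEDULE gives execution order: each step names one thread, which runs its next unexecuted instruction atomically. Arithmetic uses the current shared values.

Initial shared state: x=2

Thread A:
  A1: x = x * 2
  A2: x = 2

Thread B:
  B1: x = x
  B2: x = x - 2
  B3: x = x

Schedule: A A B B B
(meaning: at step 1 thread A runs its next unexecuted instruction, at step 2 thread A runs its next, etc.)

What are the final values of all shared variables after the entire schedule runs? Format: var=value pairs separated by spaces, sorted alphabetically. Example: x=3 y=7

Answer: x=0

Derivation:
Step 1: thread A executes A1 (x = x * 2). Shared: x=4. PCs: A@1 B@0
Step 2: thread A executes A2 (x = 2). Shared: x=2. PCs: A@2 B@0
Step 3: thread B executes B1 (x = x). Shared: x=2. PCs: A@2 B@1
Step 4: thread B executes B2 (x = x - 2). Shared: x=0. PCs: A@2 B@2
Step 5: thread B executes B3 (x = x). Shared: x=0. PCs: A@2 B@3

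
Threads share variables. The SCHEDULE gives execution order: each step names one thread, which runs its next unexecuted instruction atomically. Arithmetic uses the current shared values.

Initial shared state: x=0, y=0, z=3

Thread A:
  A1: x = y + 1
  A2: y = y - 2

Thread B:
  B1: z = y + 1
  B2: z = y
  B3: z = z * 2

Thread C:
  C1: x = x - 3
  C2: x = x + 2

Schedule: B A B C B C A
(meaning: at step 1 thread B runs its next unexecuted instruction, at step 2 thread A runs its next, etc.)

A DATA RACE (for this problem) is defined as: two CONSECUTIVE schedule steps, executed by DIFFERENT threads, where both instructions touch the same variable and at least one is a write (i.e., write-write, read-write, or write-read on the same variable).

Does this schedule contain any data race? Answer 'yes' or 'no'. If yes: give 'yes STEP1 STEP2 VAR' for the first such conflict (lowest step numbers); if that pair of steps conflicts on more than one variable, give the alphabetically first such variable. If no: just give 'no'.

Answer: no

Derivation:
Steps 1,2: B(r=y,w=z) vs A(r=y,w=x). No conflict.
Steps 2,3: A(r=y,w=x) vs B(r=y,w=z). No conflict.
Steps 3,4: B(r=y,w=z) vs C(r=x,w=x). No conflict.
Steps 4,5: C(r=x,w=x) vs B(r=z,w=z). No conflict.
Steps 5,6: B(r=z,w=z) vs C(r=x,w=x). No conflict.
Steps 6,7: C(r=x,w=x) vs A(r=y,w=y). No conflict.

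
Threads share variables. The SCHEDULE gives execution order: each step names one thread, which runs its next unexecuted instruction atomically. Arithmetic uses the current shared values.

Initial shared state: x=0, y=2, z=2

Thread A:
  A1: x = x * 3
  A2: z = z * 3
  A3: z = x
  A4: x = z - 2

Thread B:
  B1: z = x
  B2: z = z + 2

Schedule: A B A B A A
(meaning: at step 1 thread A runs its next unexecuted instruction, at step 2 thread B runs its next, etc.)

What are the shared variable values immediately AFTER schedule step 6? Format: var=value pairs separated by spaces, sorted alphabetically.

Answer: x=-2 y=2 z=0

Derivation:
Step 1: thread A executes A1 (x = x * 3). Shared: x=0 y=2 z=2. PCs: A@1 B@0
Step 2: thread B executes B1 (z = x). Shared: x=0 y=2 z=0. PCs: A@1 B@1
Step 3: thread A executes A2 (z = z * 3). Shared: x=0 y=2 z=0. PCs: A@2 B@1
Step 4: thread B executes B2 (z = z + 2). Shared: x=0 y=2 z=2. PCs: A@2 B@2
Step 5: thread A executes A3 (z = x). Shared: x=0 y=2 z=0. PCs: A@3 B@2
Step 6: thread A executes A4 (x = z - 2). Shared: x=-2 y=2 z=0. PCs: A@4 B@2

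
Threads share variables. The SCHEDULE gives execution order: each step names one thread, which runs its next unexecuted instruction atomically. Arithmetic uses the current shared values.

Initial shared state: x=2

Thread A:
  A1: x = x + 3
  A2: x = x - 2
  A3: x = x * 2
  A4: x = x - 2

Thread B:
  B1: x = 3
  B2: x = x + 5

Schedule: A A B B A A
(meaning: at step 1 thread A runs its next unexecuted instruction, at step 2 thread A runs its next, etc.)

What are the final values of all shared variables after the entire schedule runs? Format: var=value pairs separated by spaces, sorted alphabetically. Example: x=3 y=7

Step 1: thread A executes A1 (x = x + 3). Shared: x=5. PCs: A@1 B@0
Step 2: thread A executes A2 (x = x - 2). Shared: x=3. PCs: A@2 B@0
Step 3: thread B executes B1 (x = 3). Shared: x=3. PCs: A@2 B@1
Step 4: thread B executes B2 (x = x + 5). Shared: x=8. PCs: A@2 B@2
Step 5: thread A executes A3 (x = x * 2). Shared: x=16. PCs: A@3 B@2
Step 6: thread A executes A4 (x = x - 2). Shared: x=14. PCs: A@4 B@2

Answer: x=14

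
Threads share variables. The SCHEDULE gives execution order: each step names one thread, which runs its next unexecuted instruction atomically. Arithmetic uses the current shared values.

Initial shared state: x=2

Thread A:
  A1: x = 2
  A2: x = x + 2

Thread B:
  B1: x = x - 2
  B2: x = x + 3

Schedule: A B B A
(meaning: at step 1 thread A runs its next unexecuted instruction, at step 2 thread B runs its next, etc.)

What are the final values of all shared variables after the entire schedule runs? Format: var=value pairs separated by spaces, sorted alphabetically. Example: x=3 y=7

Step 1: thread A executes A1 (x = 2). Shared: x=2. PCs: A@1 B@0
Step 2: thread B executes B1 (x = x - 2). Shared: x=0. PCs: A@1 B@1
Step 3: thread B executes B2 (x = x + 3). Shared: x=3. PCs: A@1 B@2
Step 4: thread A executes A2 (x = x + 2). Shared: x=5. PCs: A@2 B@2

Answer: x=5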